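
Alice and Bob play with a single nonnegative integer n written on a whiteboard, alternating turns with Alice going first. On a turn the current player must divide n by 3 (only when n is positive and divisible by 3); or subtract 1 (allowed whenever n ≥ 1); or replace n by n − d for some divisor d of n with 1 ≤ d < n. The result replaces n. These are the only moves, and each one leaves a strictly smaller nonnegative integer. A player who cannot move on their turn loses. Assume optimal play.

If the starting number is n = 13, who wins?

Bob wins.

Positions with no move are L. A position that does have a move is losing for the player to move precisely when every available move leads to a winning position for the opponent. Fill in the labels:
n=0: no move → L
n=1: can move to 0, which is L ⇒ W
n=2: the only move is to 1(W), a W ⇒ L
n=3: can move to 2, which is L ⇒ W
n=4: can move to 2, which is L ⇒ W
n=5: the only move is to 4(W), a W ⇒ L
n=6: can move to 2, which is L ⇒ W
n=7: the only move is to 6(W), a W ⇒ L
n=8: can move to 7, which is L ⇒ W
n=9: moves to 3(W), 6(W), 8(W); every one is W ⇒ L
n=10: can move to 5, which is L ⇒ W
n=11: the only move is to 10(W), a W ⇒ L
n=12: can move to 9, which is L ⇒ W
n=13: the only move is to 12(W), a W ⇒ L
Every move from 13 reaches a W position, so the mover loses.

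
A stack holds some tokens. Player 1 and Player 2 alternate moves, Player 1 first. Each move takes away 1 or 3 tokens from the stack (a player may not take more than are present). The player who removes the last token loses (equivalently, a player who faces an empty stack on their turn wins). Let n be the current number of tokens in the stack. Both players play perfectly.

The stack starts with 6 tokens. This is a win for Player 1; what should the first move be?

Remove 1, leaving 5.

Label each position W (a win for the player to move) or L (a loss). A position with no legal move is W; any other position is W exactly when some move reaches an L, and L when every move reaches a W.
n=0: no move; the opponent has just taken the last token and therefore loses → W
n=1: →0(W) only, which is W, so L
n=2: →1(L), so W
n=3: →2(W), 0(W) — all W, so L
n=4: →3(L), so W
n=5: →4(W), 2(W) — all W, so L
n=6: →5(L), so W
From 6, the L positions reachable in one move are: 5, 3. Any move reaching one of these is winning.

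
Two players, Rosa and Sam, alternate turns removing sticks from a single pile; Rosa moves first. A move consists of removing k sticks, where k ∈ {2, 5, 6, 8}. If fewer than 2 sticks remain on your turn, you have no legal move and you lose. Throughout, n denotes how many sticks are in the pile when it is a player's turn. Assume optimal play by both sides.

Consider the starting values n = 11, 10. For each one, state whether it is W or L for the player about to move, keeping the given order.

Use the standard recursion: the mover loses at a terminal position; elsewhere, the mover wins exactly when some move hands the opponent an L position.
n=0: no move → L
n=1: no move → L
n=2: reaches L-position 0 → W
n=3: reaches L-position 1 → W
n=4: only reaches 2(W), which is W → L
n=5: reaches L-position 0 → W
n=6: reaches L-position 4 → W
n=7: reaches L-position 1 → W
n=8: reaches L-position 0 → W
n=9: reaches L-position 4 → W
n=10: reaches L-position 4 → W
n=11: only reaches 9(W), 6(W), 5(W), 3(W), all W → L

11: L, 10: W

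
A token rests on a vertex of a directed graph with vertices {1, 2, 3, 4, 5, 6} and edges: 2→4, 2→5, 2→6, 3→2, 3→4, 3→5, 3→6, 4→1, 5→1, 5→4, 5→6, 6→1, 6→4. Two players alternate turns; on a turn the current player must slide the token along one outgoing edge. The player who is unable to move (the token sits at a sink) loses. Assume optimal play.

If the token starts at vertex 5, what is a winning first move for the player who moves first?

Move to 1.

Label each position W (a win for the player to move) or L (a loss). A position with no legal move is L; any other position is W exactly when some move reaches an L, and L when every move reaches a W.
Every edge goes from a vertex to one that appears earlier in the order 1, 4, 6, 5, 2, 3, so processing vertices in that order labels each vertex after all of its successors.
1: no outgoing edge → L
4: W (go to 1, an L position)
6: W (go to 1, an L position)
5: W (go to 1, an L position)
2: L (options 5(W), 6(W), 4(W) are all W)
3: W (go to 2, an L position)
From 5, the L positions reachable in one move are: 1.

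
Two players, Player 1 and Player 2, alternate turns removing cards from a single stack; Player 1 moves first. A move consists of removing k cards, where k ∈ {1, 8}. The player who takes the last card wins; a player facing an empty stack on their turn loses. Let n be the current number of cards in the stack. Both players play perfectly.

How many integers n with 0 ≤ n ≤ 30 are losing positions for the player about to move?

Use the standard recursion: the mover loses at a terminal position; elsewhere, the mover wins exactly when some move hands the opponent an L position.
n=0: no move → L
n=1: can move to 0, which is L ⇒ W
n=2: the only move is to 1(W), a W ⇒ L
n=3: can move to 2, which is L ⇒ W
n=4: the only move is to 3(W), a W ⇒ L
n=5: can move to 4, which is L ⇒ W
n=6: the only move is to 5(W), a W ⇒ L
n=7: can move to 6, which is L ⇒ W
n=8: can move to 0, which is L ⇒ W
n=9: moves to 8(W), 1(W); every one is W ⇒ L
n=10: can move to 9, which is L ⇒ W
n=11: moves to 10(W), 3(W); every one is W ⇒ L
n=12: can move to 11, which is L ⇒ W
n=13: moves to 12(W), 5(W); every one is W ⇒ L
n=14: can move to 13, which is L ⇒ W
n=15: moves to 14(W), 7(W); every one is W ⇒ L
n=16: can move to 15, which is L ⇒ W
n=17: can move to 9, which is L ⇒ W
n=18: moves to 17(W), 10(W); every one is W ⇒ L
n=19: can move to 18, which is L ⇒ W
n=20: moves to 19(W), 12(W); every one is W ⇒ L
n=21: can move to 20, which is L ⇒ W
n=22: moves to 21(W), 14(W); every one is W ⇒ L
n=23: can move to 22, which is L ⇒ W
n=24: moves to 23(W), 16(W); every one is W ⇒ L
n=25: can move to 24, which is L ⇒ W
n=26: can move to 18, which is L ⇒ W
n=27: moves to 26(W), 19(W); every one is W ⇒ L
n=28: can move to 27, which is L ⇒ W
n=29: moves to 28(W), 21(W); every one is W ⇒ L
n=30: can move to 29, which is L ⇒ W
L entries with 0 ≤ n ≤ 30: n = 0, 2, 4, 6, 9, 11, 13, 15, 18, 20, 22, 24, 27, 29; that makes 14.

14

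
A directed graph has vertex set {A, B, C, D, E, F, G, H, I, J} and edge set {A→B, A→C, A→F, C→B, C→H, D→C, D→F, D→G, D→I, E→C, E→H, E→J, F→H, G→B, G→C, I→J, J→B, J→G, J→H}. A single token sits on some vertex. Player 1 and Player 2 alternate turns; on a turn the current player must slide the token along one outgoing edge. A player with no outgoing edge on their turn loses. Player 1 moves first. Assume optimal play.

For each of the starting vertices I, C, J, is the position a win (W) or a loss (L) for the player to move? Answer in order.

Build the W/L table. Terminal = L. A non-terminal position is W if it has a move to some L; otherwise it is L.
Every edge goes from a vertex to one that appears earlier in the order B, H, C, G, F, J, E, A, I, D, so processing vertices in that order labels each vertex after all of its successors.
B: no outgoing edge → L
H: no outgoing edge → L
C: can move to H, which is L ⇒ W
G: can move to B, which is L ⇒ W
F: can move to H, which is L ⇒ W
J: can move to H, which is L ⇒ W
E: can move to H, which is L ⇒ W
A: can move to B, which is L ⇒ W
I: the only move is to J(W), a W ⇒ L
D: can move to I, which is L ⇒ W

I: L, C: W, J: W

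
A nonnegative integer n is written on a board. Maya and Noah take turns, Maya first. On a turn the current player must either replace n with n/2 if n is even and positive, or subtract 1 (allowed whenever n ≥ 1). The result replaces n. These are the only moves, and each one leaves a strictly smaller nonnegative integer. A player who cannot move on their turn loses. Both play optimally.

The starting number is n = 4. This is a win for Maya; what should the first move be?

Work bottom-up. With no move the player to move loses. Otherwise the position is W if at least one move leads to an L position for the opponent, and L if every move leads to a W.
n=0: no move → L
n=1: reaches L-position 0 → W
n=2: only reaches 1(W), which is W → L
n=3: reaches L-position 2 → W
n=4: reaches L-position 2 → W
From 4, the L positions reachable in one move are: 2.

Move to 2.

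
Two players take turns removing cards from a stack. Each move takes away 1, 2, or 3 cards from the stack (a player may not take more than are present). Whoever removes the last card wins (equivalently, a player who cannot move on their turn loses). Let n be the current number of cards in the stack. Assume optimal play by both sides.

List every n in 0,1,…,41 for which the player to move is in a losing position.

Build the W/L table. Terminal = L. A non-terminal position is W if it has a move to some L; otherwise it is L.
n=0: no move → L
n=1: reaches L-position 0 → W
n=2: reaches L-position 0 → W
n=3: reaches L-position 0 → W
n=4: only reaches 3(W), 2(W), 1(W), all W → L
n=5: reaches L-position 4 → W
n=6: reaches L-position 4 → W
n=7: reaches L-position 4 → W
n=8: only reaches 7(W), 6(W), 5(W), all W → L
n=9: reaches L-position 8 → W
n=10: reaches L-position 8 → W
n=11: reaches L-position 8 → W
n=12: only reaches 11(W), 10(W), 9(W), all W → L
n=13: reaches L-position 12 → W
n=14: reaches L-position 12 → W
n=15: reaches L-position 12 → W
n=16: only reaches 15(W), 14(W), 13(W), all W → L
n=17: reaches L-position 16 → W
n=18: reaches L-position 16 → W
n=19: reaches L-position 16 → W
n=20: only reaches 19(W), 18(W), 17(W), all W → L
n=21: reaches L-position 20 → W
n=22: reaches L-position 20 → W
n=23: reaches L-position 20 → W
n=24: only reaches 23(W), 22(W), 21(W), all W → L
n=25: reaches L-position 24 → W
n=26: reaches L-position 24 → W
n=27: reaches L-position 24 → W
n=28: only reaches 27(W), 26(W), 25(W), all W → L
n=29: reaches L-position 28 → W
n=30: reaches L-position 28 → W
n=31: reaches L-position 28 → W
n=32: only reaches 31(W), 30(W), 29(W), all W → L
n=33: reaches L-position 32 → W
n=34: reaches L-position 32 → W
n=35: reaches L-position 32 → W
n=36: only reaches 35(W), 34(W), 33(W), all W → L
n=37: reaches L-position 36 → W
n=38: reaches L-position 36 → W
n=39: reaches L-position 36 → W
n=40: only reaches 39(W), 38(W), 37(W), all W → L
n=41: reaches L-position 40 → W
The losing starting values of n are exactly the entries labelled L in this table (11 of them).

0, 4, 8, 12, 16, 20, 24, 28, 32, 36, 40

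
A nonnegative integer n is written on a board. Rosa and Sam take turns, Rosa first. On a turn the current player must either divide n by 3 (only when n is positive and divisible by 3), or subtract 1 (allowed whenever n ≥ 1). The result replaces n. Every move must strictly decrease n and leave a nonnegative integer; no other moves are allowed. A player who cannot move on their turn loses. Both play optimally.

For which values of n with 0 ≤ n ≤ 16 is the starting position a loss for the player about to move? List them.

Use the standard recursion: the mover loses at a terminal position; elsewhere, the mover wins exactly when some move hands the opponent an L position.
n=0: no move → L
n=1: →0(L), so W
n=2: →1(W) only, which is W, so L
n=3: →2(L), so W
n=4: →3(W) only, which is W, so L
n=5: →4(L), so W
n=6: →2(L), so W
n=7: →6(W) only, which is W, so L
n=8: →7(L), so W
n=9: →3(W), 8(W) — all W, so L
n=10: →9(L), so W
n=11: →10(W) only, which is W, so L
n=12: →4(L), so W
n=13: →12(W) only, which is W, so L
n=14: →13(L), so W
n=15: →5(W), 14(W) — all W, so L
n=16: →15(L), so W
The losing starting values of n are exactly the entries labelled L in this table (8 of them).

0, 2, 4, 7, 9, 11, 13, 15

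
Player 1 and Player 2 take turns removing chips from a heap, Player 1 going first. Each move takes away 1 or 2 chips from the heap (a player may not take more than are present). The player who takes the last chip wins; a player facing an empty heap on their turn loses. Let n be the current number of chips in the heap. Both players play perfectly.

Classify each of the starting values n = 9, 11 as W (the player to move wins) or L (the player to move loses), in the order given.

9: L, 11: W

Work bottom-up. With no move the player to move loses. Otherwise the position is W if at least one move leads to an L position for the opponent, and L if every move leads to a W.
n=0: no move → L
n=1: can move to 0, which is L ⇒ W
n=2: can move to 0, which is L ⇒ W
n=3: moves to 2(W), 1(W); every one is W ⇒ L
n=4: can move to 3, which is L ⇒ W
n=5: can move to 3, which is L ⇒ W
n=6: moves to 5(W), 4(W); every one is W ⇒ L
n=7: can move to 6, which is L ⇒ W
n=8: can move to 6, which is L ⇒ W
n=9: moves to 8(W), 7(W); every one is W ⇒ L
n=10: can move to 9, which is L ⇒ W
n=11: can move to 9, which is L ⇒ W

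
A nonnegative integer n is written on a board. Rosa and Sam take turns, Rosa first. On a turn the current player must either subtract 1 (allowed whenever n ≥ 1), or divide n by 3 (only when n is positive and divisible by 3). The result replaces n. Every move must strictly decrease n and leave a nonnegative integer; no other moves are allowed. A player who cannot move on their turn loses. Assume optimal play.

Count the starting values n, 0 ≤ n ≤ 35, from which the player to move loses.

17

Classify positions by backward induction: terminal positions (no move available) are L. From any other position, the mover wins iff some move reaches an L.
n=0: no move → L
n=1: reaches L-position 0 → W
n=2: only reaches 1(W), which is W → L
n=3: reaches L-position 2 → W
n=4: only reaches 3(W), which is W → L
n=5: reaches L-position 4 → W
n=6: reaches L-position 2 → W
n=7: only reaches 6(W), which is W → L
n=8: reaches L-position 7 → W
n=9: only reaches 3(W), 8(W), all W → L
n=10: reaches L-position 9 → W
n=11: only reaches 10(W), which is W → L
n=12: reaches L-position 4 → W
n=13: only reaches 12(W), which is W → L
n=14: reaches L-position 13 → W
n=15: only reaches 5(W), 14(W), all W → L
n=16: reaches L-position 15 → W
n=17: only reaches 16(W), which is W → L
n=18: reaches L-position 17 → W
n=19: only reaches 18(W), which is W → L
n=20: reaches L-position 19 → W
n=21: reaches L-position 7 → W
n=22: only reaches 21(W), which is W → L
n=23: reaches L-position 22 → W
n=24: only reaches 8(W), 23(W), all W → L
n=25: reaches L-position 24 → W
n=26: only reaches 25(W), which is W → L
n=27: reaches L-position 9 → W
n=28: only reaches 27(W), which is W → L
n=29: reaches L-position 28 → W
n=30: only reaches 10(W), 29(W), all W → L
n=31: reaches L-position 30 → W
n=32: only reaches 31(W), which is W → L
n=33: reaches L-position 11 → W
n=34: only reaches 33(W), which is W → L
n=35: reaches L-position 34 → W
L entries with 0 ≤ n ≤ 35: n = 0, 2, 4, 7, 9, 11, 13, 15, 17, 19, 22, 24, 26, 28, 30, 32, 34; that makes 17.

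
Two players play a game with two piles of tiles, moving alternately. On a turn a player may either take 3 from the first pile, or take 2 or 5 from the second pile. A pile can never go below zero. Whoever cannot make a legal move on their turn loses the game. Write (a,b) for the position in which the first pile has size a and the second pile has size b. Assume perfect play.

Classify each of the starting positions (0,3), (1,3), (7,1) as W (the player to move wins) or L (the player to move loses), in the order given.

(0,3): W, (1,3): W, (7,1): L

Positions with no move are L. A position that does have a move is losing for the player to move precisely when every available move leads to a winning position for the opponent. Fill in the labels:
No move ever increases a pile, so every position that can arise here has a ≤ 7 and b ≤ 3; it is enough to label the cells with 0 ≤ a ≤ 7 and 0 ≤ b ≤ 3.
Every move lowers a or b (never raises either), so fill the grid row by row in increasing a, and left to right within a row: each cell's successors are then already labelled.
      b=0  b=1  b=2  b=3
a=0:    L    L    W    W
a=1:    L    L    W    W
a=2:    L    L    W    W
a=3:    W    W    L    L
a=4:    W    W    L    L
a=5:    W    W    L    L
a=6:    L    L    W    W
a=7:    L    L    W    W
Cells with no legal move (terminal, hence L): (0,0), (0,1), (1,0), (1,1), (2,0), (2,1).
The remaining L cells, each justified by listing all of its moves:
(3,2): L (options (0,2)(W), (3,0)(W) are all W)
(3,3): L (options (0,3)(W), (3,1)(W) are all W)
(4,2): L (options (1,2)(W), (4,0)(W) are all W)
(4,3): L (options (1,3)(W), (4,1)(W) are all W)
(5,2): L (options (2,2)(W), (5,0)(W) are all W)
(5,3): L (options (2,3)(W), (5,1)(W) are all W)
(6,0): L (sole option (3,0)(W) is W)
(6,1): L (sole option (3,1)(W) is W)
(7,0): L (sole option (4,0)(W) is W)
(7,1): L (sole option (4,1)(W) is W)
Every other cell has at least one move into one of the L cells above, so it is W.
(0,3): the move to (0,1) reaches an L cell, so W
(1,3): the move to (1,1) reaches an L cell, so W
(7,1): one of the L cells justified above, so L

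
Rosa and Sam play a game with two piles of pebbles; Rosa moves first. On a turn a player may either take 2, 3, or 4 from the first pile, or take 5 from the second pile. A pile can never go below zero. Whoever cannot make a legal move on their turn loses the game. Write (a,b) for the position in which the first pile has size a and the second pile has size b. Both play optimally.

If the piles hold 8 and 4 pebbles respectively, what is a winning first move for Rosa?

Move to (6,4).

Build the W/L table. Terminal = L. A non-terminal position is W if it has a move to some L; otherwise it is L.
No move ever increases a pile, so every position that can arise here has a ≤ 8 and b ≤ 4; it is enough to label the cells with 0 ≤ a ≤ 8 and 0 ≤ b ≤ 4.
Every move lowers a or b (never raises either), so fill the grid row by row in increasing a, and left to right within a row: each cell's successors are then already labelled.
      b=0  b=1  b=2  b=3  b=4
a=0:    L    L    L    L    L
a=1:    L    L    L    L    L
a=2:    W    W    W    W    W
a=3:    W    W    W    W    W
a=4:    W    W    W    W    W
a=5:    W    W    W    W    W
a=6:    L    L    L    L    L
a=7:    L    L    L    L    L
a=8:    W    W    W    W    W
Cells with no legal move (terminal, hence L): (0,0), (0,1), (0,2), (0,3), (0,4), (1,0), (1,1), (1,2), (1,3), (1,4).
The remaining L cells, each justified by listing all of its moves:
(6,0): only reaches (4,0)(W), (3,0)(W), (2,0)(W), all W → L
(6,1): only reaches (4,1)(W), (3,1)(W), (2,1)(W), all W → L
(6,2): only reaches (4,2)(W), (3,2)(W), (2,2)(W), all W → L
(6,3): only reaches (4,3)(W), (3,3)(W), (2,3)(W), all W → L
(6,4): only reaches (4,4)(W), (3,4)(W), (2,4)(W), all W → L
(7,0): only reaches (5,0)(W), (4,0)(W), (3,0)(W), all W → L
(7,1): only reaches (5,1)(W), (4,1)(W), (3,1)(W), all W → L
(7,2): only reaches (5,2)(W), (4,2)(W), (3,2)(W), all W → L
(7,3): only reaches (5,3)(W), (4,3)(W), (3,3)(W), all W → L
(7,4): only reaches (5,4)(W), (4,4)(W), (3,4)(W), all W → L
Every other cell has at least one move into one of the L cells above, so it is W.
From (8,4), the L positions reachable in one move are: (6,4).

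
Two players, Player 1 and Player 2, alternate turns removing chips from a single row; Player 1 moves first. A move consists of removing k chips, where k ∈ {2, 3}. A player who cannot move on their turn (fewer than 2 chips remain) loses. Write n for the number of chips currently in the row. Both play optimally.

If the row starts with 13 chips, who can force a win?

Player 1 wins.

Positions with no move are L. A position that does have a move is losing for the player to move precisely when every available move leads to a winning position for the opponent. Fill in the labels:
n=0: no move → L
n=1: no move → L
n=2: W (go to 0, an L position)
n=3: W (go to 1, an L position)
n=4: W (go to 1, an L position)
n=5: L (options 3(W), 2(W) are all W)
n=6: L (options 4(W), 3(W) are all W)
n=7: W (go to 5, an L position)
n=8: W (go to 6, an L position)
n=9: W (go to 6, an L position)
n=10: L (options 8(W), 7(W) are all W)
n=11: L (options 9(W), 8(W) are all W)
n=12: W (go to 10, an L position)
n=13: W (go to 11, an L position)
From 13 Player 1 can remove 2, leaving 11, reaching an L position.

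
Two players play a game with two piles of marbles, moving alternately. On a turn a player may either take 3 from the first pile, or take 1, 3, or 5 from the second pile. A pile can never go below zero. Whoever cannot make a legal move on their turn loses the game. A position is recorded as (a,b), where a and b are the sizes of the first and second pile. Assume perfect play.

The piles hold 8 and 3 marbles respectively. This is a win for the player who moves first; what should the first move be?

Move to (5,3).

Use the standard recursion: the mover loses at a terminal position; elsewhere, the mover wins exactly when some move hands the opponent an L position.
No move ever increases a pile, so every position that can arise here has a ≤ 8 and b ≤ 3; it is enough to label the cells with 0 ≤ a ≤ 8 and 0 ≤ b ≤ 3.
Every move lowers a or b (never raises either), so fill the grid row by row in increasing a, and left to right within a row: each cell's successors are then already labelled.
      b=0  b=1  b=2  b=3
a=0:    L    W    L    W
a=1:    L    W    L    W
a=2:    L    W    L    W
a=3:    W    L    W    L
a=4:    W    L    W    L
a=5:    W    L    W    L
a=6:    L    W    L    W
a=7:    L    W    L    W
a=8:    L    W    L    W
Cells with no legal move (terminal, hence L): (0,0), (1,0), (2,0).
The remaining L cells, each justified by listing all of its moves:
(0,2): only reaches (0,1)(W), which is W → L
(1,2): only reaches (1,1)(W), which is W → L
(2,2): only reaches (2,1)(W), which is W → L
(3,1): only reaches (0,1)(W), (3,0)(W), all W → L
(3,3): only reaches (0,3)(W), (3,2)(W), (3,0)(W), all W → L
(4,1): only reaches (1,1)(W), (4,0)(W), all W → L
(4,3): only reaches (1,3)(W), (4,2)(W), (4,0)(W), all W → L
(5,1): only reaches (2,1)(W), (5,0)(W), all W → L
(5,3): only reaches (2,3)(W), (5,2)(W), (5,0)(W), all W → L
(6,0): only reaches (3,0)(W), which is W → L
(6,2): only reaches (3,2)(W), (6,1)(W), all W → L
(7,0): only reaches (4,0)(W), which is W → L
(7,2): only reaches (4,2)(W), (7,1)(W), all W → L
(8,0): only reaches (5,0)(W), which is W → L
(8,2): only reaches (5,2)(W), (8,1)(W), all W → L
Every other cell has at least one move into one of the L cells above, so it is W.
From (8,3), the L positions reachable in one move are: (5,3), (8,2), (8,0). Any move reaching one of these is winning.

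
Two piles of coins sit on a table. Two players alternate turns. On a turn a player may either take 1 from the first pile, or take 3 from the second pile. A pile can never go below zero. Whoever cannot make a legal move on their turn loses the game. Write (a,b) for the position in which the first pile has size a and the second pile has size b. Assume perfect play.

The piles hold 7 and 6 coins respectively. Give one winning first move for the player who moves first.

Label each position W (a win for the player to move) or L (a loss). A position with no legal move is L; any other position is W exactly when some move reaches an L, and L when every move reaches a W.
No move ever increases a pile, so every position that can arise here has a ≤ 7 and b ≤ 6; it is enough to label the cells with 0 ≤ a ≤ 7 and 0 ≤ b ≤ 6.
Every move lowers a or b (never raises either), so fill the grid row by row in increasing a, and left to right within a row: each cell's successors are then already labelled.
      b=0  b=1  b=2  b=3  b=4  b=5  b=6
a=0:    L    L    L    W    W    W    L
a=1:    W    W    W    L    L    L    W
a=2:    L    L    L    W    W    W    L
a=3:    W    W    W    L    L    L    W
a=4:    L    L    L    W    W    W    L
a=5:    W    W    W    L    L    L    W
a=6:    L    L    L    W    W    W    L
a=7:    W    W    W    L    L    L    W
Cells with no legal move (terminal, hence L): (0,0), (0,1), (0,2).
The remaining L cells, each justified by listing all of its moves:
(0,6): only reaches (0,3)(W), which is W → L
(1,3): only reaches (0,3)(W), (1,0)(W), all W → L
(1,4): only reaches (0,4)(W), (1,1)(W), all W → L
(1,5): only reaches (0,5)(W), (1,2)(W), all W → L
(2,0): only reaches (1,0)(W), which is W → L
(2,1): only reaches (1,1)(W), which is W → L
(2,2): only reaches (1,2)(W), which is W → L
(2,6): only reaches (1,6)(W), (2,3)(W), all W → L
(3,3): only reaches (2,3)(W), (3,0)(W), all W → L
(3,4): only reaches (2,4)(W), (3,1)(W), all W → L
(3,5): only reaches (2,5)(W), (3,2)(W), all W → L
(4,0): only reaches (3,0)(W), which is W → L
(4,1): only reaches (3,1)(W), which is W → L
(4,2): only reaches (3,2)(W), which is W → L
(4,6): only reaches (3,6)(W), (4,3)(W), all W → L
(5,3): only reaches (4,3)(W), (5,0)(W), all W → L
(5,4): only reaches (4,4)(W), (5,1)(W), all W → L
(5,5): only reaches (4,5)(W), (5,2)(W), all W → L
(6,0): only reaches (5,0)(W), which is W → L
(6,1): only reaches (5,1)(W), which is W → L
(6,2): only reaches (5,2)(W), which is W → L
(6,6): only reaches (5,6)(W), (6,3)(W), all W → L
(7,3): only reaches (6,3)(W), (7,0)(W), all W → L
(7,4): only reaches (6,4)(W), (7,1)(W), all W → L
(7,5): only reaches (6,5)(W), (7,2)(W), all W → L
Every other cell has at least one move into one of the L cells above, so it is W.
From (7,6), the L positions reachable in one move are: (6,6), (7,3). Any move reaching one of these is winning.

Move to (6,6).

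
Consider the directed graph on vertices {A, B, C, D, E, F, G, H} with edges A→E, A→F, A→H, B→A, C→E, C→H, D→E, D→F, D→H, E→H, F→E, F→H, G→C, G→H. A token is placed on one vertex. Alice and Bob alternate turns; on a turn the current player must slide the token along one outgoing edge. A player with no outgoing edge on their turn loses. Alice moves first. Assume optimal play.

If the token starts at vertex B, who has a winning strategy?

Bob wins.

Compute win/loss labels from the base case upward. A position with no move is L. Any other position is W if it can reach an L in one move, else L.
Every edge goes from a vertex to one that appears earlier in the order H, E, F, A, C, B, G, D, so processing vertices in that order labels each vertex after all of its successors.
H: no outgoing edge → L
E: →H(L), so W
F: →H(L), so W
A: →H(L), so W
C: →H(L), so W
B: →A(W) only, which is W, so L
G: →H(L), so W
D: →H(L), so W
The starting position B is L: whatever Alice does, the opponent receives a W position.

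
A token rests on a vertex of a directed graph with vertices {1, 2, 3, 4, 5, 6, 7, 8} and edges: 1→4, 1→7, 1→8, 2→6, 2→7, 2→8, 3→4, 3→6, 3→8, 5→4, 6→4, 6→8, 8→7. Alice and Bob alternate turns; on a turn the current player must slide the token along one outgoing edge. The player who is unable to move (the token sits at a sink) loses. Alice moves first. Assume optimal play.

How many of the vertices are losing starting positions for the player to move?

Positions with no move are L. A position that does have a move is losing for the player to move precisely when every available move leads to a winning position for the opponent. Fill in the labels:
Every edge goes from a vertex to one that appears earlier in the order 7, 4, 8, 6, 3, 5, 2, 1, so processing vertices in that order labels each vertex after all of its successors.
7: no outgoing edge → L
4: no outgoing edge → L
8: can move to 7, which is L ⇒ W
6: can move to 4, which is L ⇒ W
3: can move to 4, which is L ⇒ W
5: can move to 4, which is L ⇒ W
2: can move to 7, which is L ⇒ W
1: can move to 4, which is L ⇒ W
The L vertices are 4, 7; that is 2 in all.

2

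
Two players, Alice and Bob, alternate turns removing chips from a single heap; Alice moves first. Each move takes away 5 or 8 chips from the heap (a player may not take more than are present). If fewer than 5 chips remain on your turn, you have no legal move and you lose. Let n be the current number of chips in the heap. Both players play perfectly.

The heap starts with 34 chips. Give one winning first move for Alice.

Compute win/loss labels from the base case upward. A position with no move is L. Any other position is W if it can reach an L in one move, else L.
n=0: no move → L
n=1: no move → L
n=2: no move → L
n=3: no move → L
n=4: no move → L
n=5: can move to 0, which is L ⇒ W
n=6: can move to 1, which is L ⇒ W
n=7: can move to 2, which is L ⇒ W
n=8: can move to 3, which is L ⇒ W
n=9: can move to 4, which is L ⇒ W
n=10: can move to 2, which is L ⇒ W
n=11: can move to 3, which is L ⇒ W
n=12: can move to 4, which is L ⇒ W
n=13: moves to 8(W), 5(W); every one is W ⇒ L
n=14: moves to 9(W), 6(W); every one is W ⇒ L
n=15: moves to 10(W), 7(W); every one is W ⇒ L
n=16: moves to 11(W), 8(W); every one is W ⇒ L
n=17: moves to 12(W), 9(W); every one is W ⇒ L
n=18: can move to 13, which is L ⇒ W
n=19: can move to 14, which is L ⇒ W
n=20: can move to 15, which is L ⇒ W
n=21: can move to 16, which is L ⇒ W
n=22: can move to 17, which is L ⇒ W
n=23: can move to 15, which is L ⇒ W
n=24: can move to 16, which is L ⇒ W
n=25: can move to 17, which is L ⇒ W
n=26: moves to 21(W), 18(W); every one is W ⇒ L
n=27: moves to 22(W), 19(W); every one is W ⇒ L
n=28: moves to 23(W), 20(W); every one is W ⇒ L
n=29: moves to 24(W), 21(W); every one is W ⇒ L
n=30: moves to 25(W), 22(W); every one is W ⇒ L
n=31: can move to 26, which is L ⇒ W
n=32: can move to 27, which is L ⇒ W
n=33: can move to 28, which is L ⇒ W
n=34: can move to 29, which is L ⇒ W
From 34, the L positions reachable in one move are: 29, 26. Any move reaching one of these is winning.

Remove 5, leaving 29.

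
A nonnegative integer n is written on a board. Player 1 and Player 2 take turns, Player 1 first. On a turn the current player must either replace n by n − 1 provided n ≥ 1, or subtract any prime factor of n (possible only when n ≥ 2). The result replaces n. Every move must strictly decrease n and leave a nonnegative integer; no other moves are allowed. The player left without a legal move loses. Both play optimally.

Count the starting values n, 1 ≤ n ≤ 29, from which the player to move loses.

Label each position W (a win for the player to move) or L (a loss). A position with no legal move is L; any other position is W exactly when some move reaches an L, and L when every move reaches a W.
n=0: no move → L
n=1: reaches L-position 0 → W
n=2: reaches L-position 0 → W
n=3: reaches L-position 0 → W
n=4: only reaches 2(W), 3(W), all W → L
n=5: reaches L-position 0 → W
n=6: reaches L-position 4 → W
n=7: reaches L-position 0 → W
n=8: only reaches 6(W), 7(W), all W → L
n=9: reaches L-position 8 → W
n=10: reaches L-position 8 → W
n=11: reaches L-position 0 → W
n=12: only reaches 9(W), 10(W), 11(W), all W → L
n=13: reaches L-position 0 → W
n=14: reaches L-position 12 → W
n=15: reaches L-position 12 → W
n=16: only reaches 14(W), 15(W), all W → L
n=17: reaches L-position 0 → W
n=18: reaches L-position 16 → W
n=19: reaches L-position 0 → W
n=20: only reaches 15(W), 18(W), 19(W), all W → L
n=21: reaches L-position 20 → W
n=22: reaches L-position 20 → W
n=23: reaches L-position 0 → W
n=24: only reaches 21(W), 22(W), 23(W), all W → L
n=25: reaches L-position 20 → W
n=26: reaches L-position 24 → W
n=27: reaches L-position 24 → W
n=28: only reaches 21(W), 26(W), 27(W), all W → L
n=29: reaches L-position 0 → W
L entries with 1 ≤ n ≤ 29 (n=0 is outside the asked range and is not counted): n = 4, 8, 12, 16, 20, 24, 28; that makes 7.

7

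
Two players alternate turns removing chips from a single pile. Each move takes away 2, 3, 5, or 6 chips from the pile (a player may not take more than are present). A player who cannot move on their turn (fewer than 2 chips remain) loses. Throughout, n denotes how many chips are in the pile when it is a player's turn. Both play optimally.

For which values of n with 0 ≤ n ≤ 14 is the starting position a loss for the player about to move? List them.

Positions with no move are L. A position that does have a move is losing for the player to move precisely when every available move leads to a winning position for the opponent. Fill in the labels:
n=0: no move → L
n=1: no move → L
n=2: reaches L-position 0 → W
n=3: reaches L-position 1 → W
n=4: reaches L-position 1 → W
n=5: reaches L-position 0 → W
n=6: reaches L-position 1 → W
n=7: reaches L-position 1 → W
n=8: only reaches 6(W), 5(W), 3(W), 2(W), all W → L
n=9: only reaches 7(W), 6(W), 4(W), 3(W), all W → L
n=10: reaches L-position 8 → W
n=11: reaches L-position 9 → W
n=12: reaches L-position 9 → W
n=13: reaches L-position 8 → W
n=14: reaches L-position 9 → W
Reading off the rows marked L gives the requested list; there are 4 such values of n.

0, 1, 8, 9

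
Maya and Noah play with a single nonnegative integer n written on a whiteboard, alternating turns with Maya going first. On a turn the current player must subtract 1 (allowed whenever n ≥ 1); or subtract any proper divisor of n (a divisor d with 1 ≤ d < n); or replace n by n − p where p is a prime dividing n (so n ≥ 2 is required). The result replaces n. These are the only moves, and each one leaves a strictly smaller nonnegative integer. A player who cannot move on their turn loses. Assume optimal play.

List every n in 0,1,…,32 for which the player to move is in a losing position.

Classify positions by backward induction: terminal positions (no move available) are L. From any other position, the mover wins iff some move reaches an L.
n=0: no move → L
n=1: can move to 0, which is L ⇒ W
n=2: can move to 0, which is L ⇒ W
n=3: can move to 0, which is L ⇒ W
n=4: moves to 2(W), 3(W); every one is W ⇒ L
n=5: can move to 0, which is L ⇒ W
n=6: can move to 4, which is L ⇒ W
n=7: can move to 0, which is L ⇒ W
n=8: can move to 4, which is L ⇒ W
n=9: moves to 6(W), 8(W); every one is W ⇒ L
n=10: can move to 9, which is L ⇒ W
n=11: can move to 0, which is L ⇒ W
n=12: can move to 9, which is L ⇒ W
n=13: can move to 0, which is L ⇒ W
n=14: moves to 7(W), 12(W), 13(W); every one is W ⇒ L
n=15: can move to 14, which is L ⇒ W
n=16: can move to 14, which is L ⇒ W
n=17: can move to 0, which is L ⇒ W
n=18: can move to 9, which is L ⇒ W
n=19: can move to 0, which is L ⇒ W
n=20: moves to 10(W), 15(W), 16(W), 18(W), 19(W); every one is W ⇒ L
n=21: can move to 14, which is L ⇒ W
n=22: can move to 20, which is L ⇒ W
n=23: can move to 0, which is L ⇒ W
n=24: can move to 20, which is L ⇒ W
n=25: can move to 20, which is L ⇒ W
n=26: moves to 13(W), 24(W), 25(W); every one is W ⇒ L
n=27: can move to 26, which is L ⇒ W
n=28: can move to 14, which is L ⇒ W
n=29: can move to 0, which is L ⇒ W
n=30: can move to 20, which is L ⇒ W
n=31: can move to 0, which is L ⇒ W
n=32: moves to 16(W), 24(W), 28(W), 30(W), 31(W); every one is W ⇒ L
The losing starting values of n are exactly the entries labelled L in this table (7 of them).

0, 4, 9, 14, 20, 26, 32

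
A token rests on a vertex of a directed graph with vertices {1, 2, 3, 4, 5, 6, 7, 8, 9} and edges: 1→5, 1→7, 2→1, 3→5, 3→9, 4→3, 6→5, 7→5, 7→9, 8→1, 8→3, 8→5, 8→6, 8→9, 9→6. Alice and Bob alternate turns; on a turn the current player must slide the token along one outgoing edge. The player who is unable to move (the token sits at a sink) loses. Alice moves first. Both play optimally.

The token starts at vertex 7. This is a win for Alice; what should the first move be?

Move to 9.

Use the standard recursion: the mover loses at a terminal position; elsewhere, the mover wins exactly when some move hands the opponent an L position.
Every edge goes from a vertex to one that appears earlier in the order 5, 6, 9, 7, 3, 1, 4, 2, 8, so processing vertices in that order labels each vertex after all of its successors.
5: no outgoing edge → L
6: W (go to 5, an L position)
9: L (sole option 6(W) is W)
7: W (go to 9, an L position)
3: W (go to 9, an L position)
1: W (go to 5, an L position)
4: L (sole option 3(W) is W)
2: L (sole option 1(W) is W)
8: W (go to 9, an L position)
From 7, the L positions reachable in one move are: 9, 5. Any move reaching one of these is winning.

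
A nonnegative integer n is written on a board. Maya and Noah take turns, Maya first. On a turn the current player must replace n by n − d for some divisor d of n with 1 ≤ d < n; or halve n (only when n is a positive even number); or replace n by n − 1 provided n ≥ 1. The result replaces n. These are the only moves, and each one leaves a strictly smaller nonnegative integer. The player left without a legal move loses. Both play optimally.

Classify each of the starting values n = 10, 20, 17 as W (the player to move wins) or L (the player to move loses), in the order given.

10: W, 20: W, 17: L

Work bottom-up. With no move the player to move loses. Otherwise the position is W if at least one move leads to an L position for the opponent, and L if every move leads to a W.
n=0: no move → L
n=1: W (go to 0, an L position)
n=2: L (sole option 1(W) is W)
n=3: W (go to 2, an L position)
n=4: W (go to 2, an L position)
n=5: L (sole option 4(W) is W)
n=6: W (go to 5, an L position)
n=7: L (sole option 6(W) is W)
n=8: W (go to 7, an L position)
n=9: L (options 6(W), 8(W) are all W)
n=10: W (go to 5, an L position)
n=11: L (sole option 10(W) is W)
n=12: W (go to 9, an L position)
n=13: L (sole option 12(W) is W)
n=14: W (go to 7, an L position)
n=15: L (options 10(W), 12(W), 14(W) are all W)
n=16: W (go to 15, an L position)
n=17: L (sole option 16(W) is W)
n=18: W (go to 9, an L position)
n=19: L (sole option 18(W) is W)
n=20: W (go to 15, an L position)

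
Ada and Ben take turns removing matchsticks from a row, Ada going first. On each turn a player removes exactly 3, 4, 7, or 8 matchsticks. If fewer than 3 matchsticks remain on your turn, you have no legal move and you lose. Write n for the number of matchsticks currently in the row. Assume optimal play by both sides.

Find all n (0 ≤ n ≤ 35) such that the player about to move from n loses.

0, 1, 2, 11, 12, 13, 22, 23, 24, 33, 34, 35

Work bottom-up. With no move the player to move loses. Otherwise the position is W if at least one move leads to an L position for the opponent, and L if every move leads to a W.
n=0: no move → L
n=1: no move → L
n=2: no move → L
n=3: reaches L-position 0 → W
n=4: reaches L-position 1 → W
n=5: reaches L-position 2 → W
n=6: reaches L-position 2 → W
n=7: reaches L-position 0 → W
n=8: reaches L-position 1 → W
n=9: reaches L-position 2 → W
n=10: reaches L-position 2 → W
n=11: only reaches 8(W), 7(W), 4(W), 3(W), all W → L
n=12: only reaches 9(W), 8(W), 5(W), 4(W), all W → L
n=13: only reaches 10(W), 9(W), 6(W), 5(W), all W → L
n=14: reaches L-position 11 → W
n=15: reaches L-position 12 → W
n=16: reaches L-position 13 → W
n=17: reaches L-position 13 → W
n=18: reaches L-position 11 → W
n=19: reaches L-position 12 → W
n=20: reaches L-position 13 → W
n=21: reaches L-position 13 → W
n=22: only reaches 19(W), 18(W), 15(W), 14(W), all W → L
n=23: only reaches 20(W), 19(W), 16(W), 15(W), all W → L
n=24: only reaches 21(W), 20(W), 17(W), 16(W), all W → L
n=25: reaches L-position 22 → W
n=26: reaches L-position 23 → W
n=27: reaches L-position 24 → W
n=28: reaches L-position 24 → W
n=29: reaches L-position 22 → W
n=30: reaches L-position 23 → W
n=31: reaches L-position 24 → W
n=32: reaches L-position 24 → W
n=33: only reaches 30(W), 29(W), 26(W), 25(W), all W → L
n=34: only reaches 31(W), 30(W), 27(W), 26(W), all W → L
n=35: only reaches 32(W), 31(W), 28(W), 27(W), all W → L
Reading off the rows marked L gives the requested list; there are 12 such values of n.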